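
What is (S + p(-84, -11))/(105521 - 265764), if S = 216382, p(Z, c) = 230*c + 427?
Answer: -214279/160243 ≈ -1.3372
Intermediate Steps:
p(Z, c) = 427 + 230*c
(S + p(-84, -11))/(105521 - 265764) = (216382 + (427 + 230*(-11)))/(105521 - 265764) = (216382 + (427 - 2530))/(-160243) = (216382 - 2103)*(-1/160243) = 214279*(-1/160243) = -214279/160243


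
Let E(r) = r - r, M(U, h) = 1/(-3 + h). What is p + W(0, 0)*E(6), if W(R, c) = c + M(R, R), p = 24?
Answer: 24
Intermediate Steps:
E(r) = 0
W(R, c) = c + 1/(-3 + R)
p + W(0, 0)*E(6) = 24 + ((1 + 0*(-3 + 0))/(-3 + 0))*0 = 24 + ((1 + 0*(-3))/(-3))*0 = 24 - (1 + 0)/3*0 = 24 - ⅓*1*0 = 24 - ⅓*0 = 24 + 0 = 24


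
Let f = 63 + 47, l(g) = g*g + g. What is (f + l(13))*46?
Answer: 13432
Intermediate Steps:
l(g) = g + g**2 (l(g) = g**2 + g = g + g**2)
f = 110
(f + l(13))*46 = (110 + 13*(1 + 13))*46 = (110 + 13*14)*46 = (110 + 182)*46 = 292*46 = 13432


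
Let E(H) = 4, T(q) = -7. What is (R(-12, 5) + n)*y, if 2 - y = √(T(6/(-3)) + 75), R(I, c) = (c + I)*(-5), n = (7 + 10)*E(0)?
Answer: 206 - 206*√17 ≈ -643.36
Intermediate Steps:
n = 68 (n = (7 + 10)*4 = 17*4 = 68)
R(I, c) = -5*I - 5*c (R(I, c) = (I + c)*(-5) = -5*I - 5*c)
y = 2 - 2*√17 (y = 2 - √(-7 + 75) = 2 - √68 = 2 - 2*√17 ≈ -6.2462)
(R(-12, 5) + n)*y = ((-5*(-12) - 5*5) + 68)*(2 - 2*√17) = ((60 - 25) + 68)*(2 - 2*√17) = (35 + 68)*(2 - 2*√17) = 103*(2 - 2*√17) = 206 - 206*√17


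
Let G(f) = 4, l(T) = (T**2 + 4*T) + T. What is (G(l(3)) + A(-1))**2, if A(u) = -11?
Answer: 49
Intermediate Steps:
l(T) = T**2 + 5*T
(G(l(3)) + A(-1))**2 = (4 - 11)**2 = (-7)**2 = 49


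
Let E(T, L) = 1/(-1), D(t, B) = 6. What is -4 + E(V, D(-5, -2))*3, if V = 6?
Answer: -7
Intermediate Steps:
E(T, L) = -1
-4 + E(V, D(-5, -2))*3 = -4 - 1*3 = -4 - 3 = -7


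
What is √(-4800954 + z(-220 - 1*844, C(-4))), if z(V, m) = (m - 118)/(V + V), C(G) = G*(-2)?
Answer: I*√1358785190266/532 ≈ 2191.1*I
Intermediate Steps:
C(G) = -2*G
z(V, m) = (-118 + m)/(2*V) (z(V, m) = (-118 + m)/((2*V)) = (-118 + m)*(1/(2*V)) = (-118 + m)/(2*V))
√(-4800954 + z(-220 - 1*844, C(-4))) = √(-4800954 + (-118 - 2*(-4))/(2*(-220 - 1*844))) = √(-4800954 + (-118 + 8)/(2*(-220 - 844))) = √(-4800954 + (½)*(-110)/(-1064)) = √(-4800954 + (½)*(-1/1064)*(-110)) = √(-4800954 + 55/1064) = √(-5108215001/1064) = I*√1358785190266/532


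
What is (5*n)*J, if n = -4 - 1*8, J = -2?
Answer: 120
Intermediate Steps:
n = -12 (n = -4 - 8 = -12)
(5*n)*J = (5*(-12))*(-2) = -60*(-2) = 120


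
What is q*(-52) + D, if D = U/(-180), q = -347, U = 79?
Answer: 3247841/180 ≈ 18044.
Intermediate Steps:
D = -79/180 (D = 79/(-180) = 79*(-1/180) = -79/180 ≈ -0.43889)
q*(-52) + D = -347*(-52) - 79/180 = 18044 - 79/180 = 3247841/180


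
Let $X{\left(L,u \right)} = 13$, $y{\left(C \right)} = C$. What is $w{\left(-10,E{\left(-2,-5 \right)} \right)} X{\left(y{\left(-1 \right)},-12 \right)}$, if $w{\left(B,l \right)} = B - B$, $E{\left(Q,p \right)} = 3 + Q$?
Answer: $0$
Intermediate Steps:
$w{\left(B,l \right)} = 0$
$w{\left(-10,E{\left(-2,-5 \right)} \right)} X{\left(y{\left(-1 \right)},-12 \right)} = 0 \cdot 13 = 0$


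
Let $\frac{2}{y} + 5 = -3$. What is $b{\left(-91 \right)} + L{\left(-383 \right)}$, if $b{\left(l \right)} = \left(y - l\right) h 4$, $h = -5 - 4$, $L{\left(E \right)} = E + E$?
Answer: $-4033$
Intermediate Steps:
$L{\left(E \right)} = 2 E$
$y = - \frac{1}{4}$ ($y = \frac{2}{-5 - 3} = \frac{2}{-8} = 2 \left(- \frac{1}{8}\right) = - \frac{1}{4} \approx -0.25$)
$h = -9$
$b{\left(l \right)} = 9 + 36 l$ ($b{\left(l \right)} = \left(- \frac{1}{4} - l\right) \left(-9\right) 4 = \left(\frac{9}{4} + 9 l\right) 4 = 9 + 36 l$)
$b{\left(-91 \right)} + L{\left(-383 \right)} = \left(9 + 36 \left(-91\right)\right) + 2 \left(-383\right) = \left(9 - 3276\right) - 766 = -3267 - 766 = -4033$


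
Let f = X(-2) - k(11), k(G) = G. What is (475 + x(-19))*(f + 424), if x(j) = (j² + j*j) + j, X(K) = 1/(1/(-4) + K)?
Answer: 4373914/9 ≈ 4.8599e+5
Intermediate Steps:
X(K) = 1/(-¼ + K)
x(j) = j + 2*j² (x(j) = (j² + j²) + j = 2*j² + j = j + 2*j²)
f = -103/9 (f = 4/(-1 + 4*(-2)) - 1*11 = 4/(-1 - 8) - 11 = 4/(-9) - 11 = 4*(-⅑) - 11 = -4/9 - 11 = -103/9 ≈ -11.444)
(475 + x(-19))*(f + 424) = (475 - 19*(1 + 2*(-19)))*(-103/9 + 424) = (475 - 19*(1 - 38))*(3713/9) = (475 - 19*(-37))*(3713/9) = (475 + 703)*(3713/9) = 1178*(3713/9) = 4373914/9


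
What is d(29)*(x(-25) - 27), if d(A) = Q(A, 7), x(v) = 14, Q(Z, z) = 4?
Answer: -52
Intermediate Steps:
d(A) = 4
d(29)*(x(-25) - 27) = 4*(14 - 27) = 4*(-13) = -52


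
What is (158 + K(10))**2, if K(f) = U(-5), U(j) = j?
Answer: 23409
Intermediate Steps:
K(f) = -5
(158 + K(10))**2 = (158 - 5)**2 = 153**2 = 23409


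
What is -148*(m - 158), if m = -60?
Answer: 32264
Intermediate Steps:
-148*(m - 158) = -148*(-60 - 158) = -148*(-218) = -1*(-32264) = 32264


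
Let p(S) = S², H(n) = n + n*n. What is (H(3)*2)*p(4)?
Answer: 384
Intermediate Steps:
H(n) = n + n²
(H(3)*2)*p(4) = ((3*(1 + 3))*2)*4² = ((3*4)*2)*16 = (12*2)*16 = 24*16 = 384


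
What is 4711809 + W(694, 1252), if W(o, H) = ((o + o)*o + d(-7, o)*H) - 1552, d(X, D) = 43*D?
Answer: 43035713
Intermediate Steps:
W(o, H) = -1552 + 2*o² + 43*H*o (W(o, H) = ((o + o)*o + (43*o)*H) - 1552 = ((2*o)*o + 43*H*o) - 1552 = (2*o² + 43*H*o) - 1552 = -1552 + 2*o² + 43*H*o)
4711809 + W(694, 1252) = 4711809 + (-1552 + 2*694² + 43*1252*694) = 4711809 + (-1552 + 2*481636 + 37362184) = 4711809 + (-1552 + 963272 + 37362184) = 4711809 + 38323904 = 43035713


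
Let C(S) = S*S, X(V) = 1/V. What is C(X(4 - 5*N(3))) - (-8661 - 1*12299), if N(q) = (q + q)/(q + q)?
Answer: 20961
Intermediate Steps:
N(q) = 1 (N(q) = (2*q)/((2*q)) = (2*q)*(1/(2*q)) = 1)
C(S) = S**2
C(X(4 - 5*N(3))) - (-8661 - 1*12299) = (1/(4 - 5*1))**2 - (-8661 - 1*12299) = (1/(4 - 5))**2 - (-8661 - 12299) = (1/(-1))**2 - 1*(-20960) = (-1)**2 + 20960 = 1 + 20960 = 20961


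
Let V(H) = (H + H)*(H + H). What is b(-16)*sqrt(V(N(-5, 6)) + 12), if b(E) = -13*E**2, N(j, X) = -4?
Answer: -6656*sqrt(19) ≈ -29013.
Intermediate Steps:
V(H) = 4*H**2 (V(H) = (2*H)*(2*H) = 4*H**2)
b(-16)*sqrt(V(N(-5, 6)) + 12) = (-13*(-16)**2)*sqrt(4*(-4)**2 + 12) = (-13*256)*sqrt(4*16 + 12) = -3328*sqrt(64 + 12) = -6656*sqrt(19)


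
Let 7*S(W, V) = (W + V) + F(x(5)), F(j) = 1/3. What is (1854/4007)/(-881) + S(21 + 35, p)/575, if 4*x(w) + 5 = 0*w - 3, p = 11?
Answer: 690706684/42626766525 ≈ 0.016204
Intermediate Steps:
x(w) = -2 (x(w) = -5/4 + (0*w - 3)/4 = -5/4 + (0 - 3)/4 = -5/4 + (¼)*(-3) = -5/4 - ¾ = -2)
F(j) = ⅓
S(W, V) = 1/21 + V/7 + W/7 (S(W, V) = ((W + V) + ⅓)/7 = ((V + W) + ⅓)/7 = (⅓ + V + W)/7 = 1/21 + V/7 + W/7)
(1854/4007)/(-881) + S(21 + 35, p)/575 = (1854/4007)/(-881) + (1/21 + (⅐)*11 + (21 + 35)/7)/575 = (1854*(1/4007))*(-1/881) + (1/21 + 11/7 + (⅐)*56)*(1/575) = (1854/4007)*(-1/881) + (1/21 + 11/7 + 8)*(1/575) = -1854/3530167 + (202/21)*(1/575) = -1854/3530167 + 202/12075 = 690706684/42626766525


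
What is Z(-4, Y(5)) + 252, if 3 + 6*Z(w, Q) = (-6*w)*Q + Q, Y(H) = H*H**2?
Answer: 2317/3 ≈ 772.33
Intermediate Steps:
Y(H) = H**3
Z(w, Q) = -1/2 + Q/6 - Q*w (Z(w, Q) = -1/2 + ((-6*w)*Q + Q)/6 = -1/2 + (-6*Q*w + Q)/6 = -1/2 + (Q - 6*Q*w)/6 = -1/2 + (Q/6 - Q*w) = -1/2 + Q/6 - Q*w)
Z(-4, Y(5)) + 252 = (-1/2 + (1/6)*5**3 - 1*5**3*(-4)) + 252 = (-1/2 + (1/6)*125 - 1*125*(-4)) + 252 = (-1/2 + 125/6 + 500) + 252 = 1561/3 + 252 = 2317/3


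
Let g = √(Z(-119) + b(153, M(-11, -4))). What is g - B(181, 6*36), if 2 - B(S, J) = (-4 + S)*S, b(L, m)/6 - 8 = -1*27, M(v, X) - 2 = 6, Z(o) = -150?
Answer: 32035 + 2*I*√66 ≈ 32035.0 + 16.248*I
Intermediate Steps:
M(v, X) = 8 (M(v, X) = 2 + 6 = 8)
b(L, m) = -114 (b(L, m) = 48 + 6*(-1*27) = 48 + 6*(-27) = 48 - 162 = -114)
B(S, J) = 2 - S*(-4 + S) (B(S, J) = 2 - (-4 + S)*S = 2 - S*(-4 + S))
g = 2*I*√66 (g = √(-150 - 114) = √(-264) = 2*I*√66 ≈ 16.248*I)
g - B(181, 6*36) = 2*I*√66 - (2 - 1*181² + 4*181) = 2*I*√66 - (2 - 1*32761 + 724) = 2*I*√66 - (2 - 32761 + 724) = 2*I*√66 - 1*(-32035) = 2*I*√66 + 32035 = 32035 + 2*I*√66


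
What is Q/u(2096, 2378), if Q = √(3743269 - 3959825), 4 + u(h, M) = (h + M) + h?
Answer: I*√54139/3283 ≈ 0.070873*I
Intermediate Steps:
u(h, M) = -4 + M + 2*h (u(h, M) = -4 + ((h + M) + h) = -4 + ((M + h) + h) = -4 + (M + 2*h) = -4 + M + 2*h)
Q = 2*I*√54139 (Q = √(-216556) = 2*I*√54139 ≈ 465.36*I)
Q/u(2096, 2378) = (2*I*√54139)/(-4 + 2378 + 2*2096) = (2*I*√54139)/(-4 + 2378 + 4192) = (2*I*√54139)/6566 = (2*I*√54139)*(1/6566) = I*√54139/3283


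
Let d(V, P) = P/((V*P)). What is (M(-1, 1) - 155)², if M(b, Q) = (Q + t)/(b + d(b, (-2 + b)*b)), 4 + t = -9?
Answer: 22201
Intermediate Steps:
t = -13 (t = -4 - 9 = -13)
d(V, P) = 1/V (d(V, P) = P/((P*V)) = P*(1/(P*V)) = 1/V)
M(b, Q) = (-13 + Q)/(b + 1/b) (M(b, Q) = (Q - 13)/(b + 1/b) = (-13 + Q)/(b + 1/b))
(M(-1, 1) - 155)² = (-(-13 + 1)/(1 + (-1)²) - 155)² = (-1*(-12)/(1 + 1) - 155)² = (-1*(-12)/2 - 155)² = (-1*½*(-12) - 155)² = (6 - 155)² = (-149)² = 22201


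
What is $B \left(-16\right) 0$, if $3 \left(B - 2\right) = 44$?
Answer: $0$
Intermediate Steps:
$B = \frac{50}{3}$ ($B = 2 + \frac{1}{3} \cdot 44 = 2 + \frac{44}{3} = \frac{50}{3} \approx 16.667$)
$B \left(-16\right) 0 = \frac{50}{3} \left(-16\right) 0 = \left(- \frac{800}{3}\right) 0 = 0$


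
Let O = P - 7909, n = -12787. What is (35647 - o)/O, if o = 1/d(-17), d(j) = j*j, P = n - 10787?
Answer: -10301982/9098587 ≈ -1.1323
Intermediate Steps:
P = -23574 (P = -12787 - 10787 = -23574)
d(j) = j²
o = 1/289 (o = 1/((-17)²) = 1/289 ≈ 0.0034602)
O = -31483 (O = -23574 - 7909 = -31483)
(35647 - o)/O = (35647 - 1*1/289)/(-31483) = (35647 - 1/289)*(-1/31483) = (10301982/289)*(-1/31483) = -10301982/9098587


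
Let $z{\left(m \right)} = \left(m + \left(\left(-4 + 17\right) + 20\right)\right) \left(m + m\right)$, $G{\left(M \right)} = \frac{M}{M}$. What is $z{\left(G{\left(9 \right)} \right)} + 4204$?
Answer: $4272$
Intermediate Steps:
$G{\left(M \right)} = 1$
$z{\left(m \right)} = 2 m \left(33 + m\right)$ ($z{\left(m \right)} = \left(m + \left(13 + 20\right)\right) 2 m = \left(m + 33\right) 2 m = \left(33 + m\right) 2 m = 2 m \left(33 + m\right)$)
$z{\left(G{\left(9 \right)} \right)} + 4204 = 2 \cdot 1 \left(33 + 1\right) + 4204 = 2 \cdot 1 \cdot 34 + 4204 = 68 + 4204 = 4272$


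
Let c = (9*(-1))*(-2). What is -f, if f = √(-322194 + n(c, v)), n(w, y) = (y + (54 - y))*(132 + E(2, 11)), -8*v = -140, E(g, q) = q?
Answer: -2*I*√78618 ≈ -560.78*I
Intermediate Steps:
v = 35/2 (v = -⅛*(-140) = 35/2 ≈ 17.500)
c = 18 (c = -9*(-2) = 18)
n(w, y) = 7722 (n(w, y) = (y + (54 - y))*(132 + 11) = 54*143 = 7722)
f = 2*I*√78618 (f = √(-322194 + 7722) = √(-314472) = 2*I*√78618 ≈ 560.78*I)
-f = -2*I*√78618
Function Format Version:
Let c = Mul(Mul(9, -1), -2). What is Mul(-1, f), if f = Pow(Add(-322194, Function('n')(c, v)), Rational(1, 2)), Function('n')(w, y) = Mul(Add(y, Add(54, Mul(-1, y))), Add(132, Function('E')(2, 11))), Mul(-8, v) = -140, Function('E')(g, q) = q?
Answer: Mul(-2, I, Pow(78618, Rational(1, 2))) ≈ Mul(-560.78, I)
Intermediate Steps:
v = Rational(35, 2) (v = Mul(Rational(-1, 8), -140) = Rational(35, 2) ≈ 17.500)
c = 18 (c = Mul(-9, -2) = 18)
Function('n')(w, y) = 7722 (Function('n')(w, y) = Mul(Add(y, Add(54, Mul(-1, y))), Add(132, 11)) = Mul(54, 143) = 7722)
f = Mul(2, I, Pow(78618, Rational(1, 2))) (f = Pow(Add(-322194, 7722), Rational(1, 2)) = Pow(-314472, Rational(1, 2)) = Mul(2, I, Pow(78618, Rational(1, 2))) ≈ Mul(560.78, I))
Mul(-1, f) = Mul(-1, Mul(2, I, Pow(78618, Rational(1, 2)))) = Mul(-2, I, Pow(78618, Rational(1, 2)))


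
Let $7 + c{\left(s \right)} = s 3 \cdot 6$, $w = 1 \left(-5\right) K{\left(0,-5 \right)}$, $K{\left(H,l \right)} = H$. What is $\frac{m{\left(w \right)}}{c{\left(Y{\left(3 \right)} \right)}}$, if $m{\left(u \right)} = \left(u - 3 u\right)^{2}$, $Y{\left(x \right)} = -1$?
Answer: $0$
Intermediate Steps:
$w = 0$ ($w = 1 \left(-5\right) 0 = \left(-5\right) 0 = 0$)
$c{\left(s \right)} = -7 + 18 s$ ($c{\left(s \right)} = -7 + s 3 \cdot 6 = -7 + 3 s 6 = -7 + 18 s$)
$m{\left(u \right)} = 4 u^{2}$ ($m{\left(u \right)} = \left(- 2 u\right)^{2} = 4 u^{2}$)
$\frac{m{\left(w \right)}}{c{\left(Y{\left(3 \right)} \right)}} = \frac{4 \cdot 0^{2}}{-7 + 18 \left(-1\right)} = \frac{4 \cdot 0}{-7 - 18} = \frac{0}{-25} = 0 \left(- \frac{1}{25}\right) = 0$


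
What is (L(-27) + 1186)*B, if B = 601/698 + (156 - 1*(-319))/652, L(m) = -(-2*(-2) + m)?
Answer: 437296509/227548 ≈ 1921.8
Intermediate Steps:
L(m) = -4 - m (L(m) = -(4 + m) = -4 - m)
B = 361701/227548 (B = 601*(1/698) + (156 + 319)*(1/652) = 601/698 + 475*(1/652) = 601/698 + 475/652 = 361701/227548 ≈ 1.5896)
(L(-27) + 1186)*B = ((-4 - 1*(-27)) + 1186)*(361701/227548) = ((-4 + 27) + 1186)*(361701/227548) = (23 + 1186)*(361701/227548) = 1209*(361701/227548) = 437296509/227548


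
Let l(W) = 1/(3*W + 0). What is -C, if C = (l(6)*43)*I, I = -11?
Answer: 473/18 ≈ 26.278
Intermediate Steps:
l(W) = 1/(3*W)
C = -473/18 (C = (((⅓)/6)*43)*(-11) = (((⅓)*(⅙))*43)*(-11) = ((1/18)*43)*(-11) = (43/18)*(-11) = -473/18 ≈ -26.278)
-C = -1*(-473/18) = 473/18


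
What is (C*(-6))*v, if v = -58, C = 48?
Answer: 16704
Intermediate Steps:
(C*(-6))*v = (48*(-6))*(-58) = -288*(-58) = 16704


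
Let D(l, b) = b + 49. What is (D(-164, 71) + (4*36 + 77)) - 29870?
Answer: -29529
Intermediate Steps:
D(l, b) = 49 + b
(D(-164, 71) + (4*36 + 77)) - 29870 = ((49 + 71) + (4*36 + 77)) - 29870 = (120 + (144 + 77)) - 29870 = (120 + 221) - 29870 = 341 - 29870 = -29529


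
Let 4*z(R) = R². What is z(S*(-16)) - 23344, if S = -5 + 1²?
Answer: -22320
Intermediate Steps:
S = -4 (S = -5 + 1 = -4)
z(R) = R²/4
z(S*(-16)) - 23344 = (-4*(-16))²/4 - 23344 = (¼)*64² - 23344 = (¼)*4096 - 23344 = 1024 - 23344 = -22320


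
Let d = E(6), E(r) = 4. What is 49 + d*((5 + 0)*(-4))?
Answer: -31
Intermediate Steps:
d = 4
49 + d*((5 + 0)*(-4)) = 49 + 4*((5 + 0)*(-4)) = 49 + 4*(5*(-4)) = 49 + 4*(-20) = 49 - 80 = -31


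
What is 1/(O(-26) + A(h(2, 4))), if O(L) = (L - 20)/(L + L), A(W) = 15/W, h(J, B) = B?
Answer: 52/241 ≈ 0.21577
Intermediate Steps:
O(L) = (-20 + L)/(2*L) (O(L) = (-20 + L)/((2*L)) = (-20 + L)*(1/(2*L)) = (-20 + L)/(2*L))
1/(O(-26) + A(h(2, 4))) = 1/((½)*(-20 - 26)/(-26) + 15/4) = 1/((½)*(-1/26)*(-46) + 15*(¼)) = 1/(23/26 + 15/4) = 1/(241/52) = 52/241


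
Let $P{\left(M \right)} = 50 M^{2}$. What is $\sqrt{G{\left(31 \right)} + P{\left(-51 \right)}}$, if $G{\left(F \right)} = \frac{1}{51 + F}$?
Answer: $\frac{\sqrt{874456282}}{82} \approx 360.62$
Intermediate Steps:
$\sqrt{G{\left(31 \right)} + P{\left(-51 \right)}} = \sqrt{\frac{1}{51 + 31} + 50 \left(-51\right)^{2}} = \sqrt{\frac{1}{82} + 50 \cdot 2601} = \sqrt{\frac{1}{82} + 130050} = \sqrt{\frac{10664101}{82}} = \frac{\sqrt{874456282}}{82}$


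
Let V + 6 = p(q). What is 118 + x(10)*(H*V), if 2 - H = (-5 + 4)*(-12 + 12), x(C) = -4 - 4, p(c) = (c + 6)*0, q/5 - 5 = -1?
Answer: 214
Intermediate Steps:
q = 20 (q = 25 + 5*(-1) = 25 - 5 = 20)
p(c) = 0 (p(c) = (6 + c)*0 = 0)
V = -6 (V = -6 + 0 = -6)
x(C) = -8
H = 2 (H = 2 - (-5 + 4)*(-12 + 12) = 2 - (-1)*0 = 2 - 1*0 = 2 + 0 = 2)
118 + x(10)*(H*V) = 118 - 16*(-6) = 118 - 8*(-12) = 118 + 96 = 214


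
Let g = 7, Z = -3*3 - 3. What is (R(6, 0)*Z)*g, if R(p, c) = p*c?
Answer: 0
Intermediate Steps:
Z = -12 (Z = -9 - 3 = -12)
R(p, c) = c*p
(R(6, 0)*Z)*g = ((0*6)*(-12))*7 = (0*(-12))*7 = 0*7 = 0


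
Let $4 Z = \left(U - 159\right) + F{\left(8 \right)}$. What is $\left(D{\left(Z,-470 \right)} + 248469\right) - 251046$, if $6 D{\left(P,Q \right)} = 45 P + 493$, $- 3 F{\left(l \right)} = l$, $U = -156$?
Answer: $- \frac{74171}{24} \approx -3090.5$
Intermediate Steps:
$F{\left(l \right)} = - \frac{l}{3}$
$Z = - \frac{953}{12}$ ($Z = \frac{\left(-156 - 159\right) - \frac{8}{3}}{4} = \frac{-315 - \frac{8}{3}}{4} = \frac{1}{4} \left(- \frac{953}{3}\right) = - \frac{953}{12} \approx -79.417$)
$D{\left(P,Q \right)} = \frac{493}{6} + \frac{15 P}{2}$ ($D{\left(P,Q \right)} = \frac{45 P + 493}{6} = \frac{493 + 45 P}{6} = \frac{493}{6} + \frac{15 P}{2}$)
$\left(D{\left(Z,-470 \right)} + 248469\right) - 251046 = \left(\left(\frac{493}{6} + \frac{15}{2} \left(- \frac{953}{12}\right)\right) + 248469\right) - 251046 = \left(\left(\frac{493}{6} - \frac{4765}{8}\right) + 248469\right) - 251046 = \left(- \frac{12323}{24} + 248469\right) - 251046 = \frac{5950933}{24} - 251046 = - \frac{74171}{24}$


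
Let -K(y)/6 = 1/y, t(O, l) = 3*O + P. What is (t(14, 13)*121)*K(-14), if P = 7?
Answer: 2541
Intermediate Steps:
t(O, l) = 7 + 3*O (t(O, l) = 3*O + 7 = 7 + 3*O)
K(y) = -6/y
(t(14, 13)*121)*K(-14) = ((7 + 3*14)*121)*(-6/(-14)) = ((7 + 42)*121)*(-6*(-1/14)) = (49*121)*(3/7) = 5929*(3/7) = 2541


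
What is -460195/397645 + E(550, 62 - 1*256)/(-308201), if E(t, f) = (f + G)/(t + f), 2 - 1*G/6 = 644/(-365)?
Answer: -1842969786274123/1592474298865130 ≈ -1.1573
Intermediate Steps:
G = 8244/365 (G = 12 - 3864/(-365) = 12 - 3864*(-1)/365 = 12 - 6*(-644/365) = 12 + 3864/365 = 8244/365 ≈ 22.586)
E(t, f) = (8244/365 + f)/(f + t) (E(t, f) = (f + 8244/365)/(t + f) = (8244/365 + f)/(f + t))
-460195/397645 + E(550, 62 - 1*256)/(-308201) = -460195/397645 + ((8244/365 + (62 - 1*256))/((62 - 1*256) + 550))/(-308201) = -460195*1/397645 + ((8244/365 + (62 - 256))/((62 - 256) + 550))*(-1/308201) = -92039/79529 + ((8244/365 - 194)/(-194 + 550))*(-1/308201) = -92039/79529 + (-62566/365/356)*(-1/308201) = -92039/79529 + ((1/356)*(-62566/365))*(-1/308201) = -92039/79529 - 31283/64970*(-1/308201) = -92039/79529 + 31283/20023818970 = -1842969786274123/1592474298865130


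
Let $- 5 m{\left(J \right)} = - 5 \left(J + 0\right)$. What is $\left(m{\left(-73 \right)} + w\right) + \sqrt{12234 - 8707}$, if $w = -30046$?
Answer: $-30119 + \sqrt{3527} \approx -30060.0$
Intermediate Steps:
$m{\left(J \right)} = J$ ($m{\left(J \right)} = - \frac{\left(-5\right) \left(J + 0\right)}{5} = - \frac{\left(-5\right) J}{5} = J$)
$\left(m{\left(-73 \right)} + w\right) + \sqrt{12234 - 8707} = \left(-73 - 30046\right) + \sqrt{12234 - 8707} = -30119 + \sqrt{3527}$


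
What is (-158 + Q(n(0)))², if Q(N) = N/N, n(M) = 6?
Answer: 24649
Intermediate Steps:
Q(N) = 1
(-158 + Q(n(0)))² = (-158 + 1)² = (-157)² = 24649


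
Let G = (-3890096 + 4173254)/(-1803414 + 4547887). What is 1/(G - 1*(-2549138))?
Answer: 2744473/6996040697432 ≈ 3.9229e-7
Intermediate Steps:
G = 283158/2744473 ≈ 0.10317
1/(G - 1*(-2549138)) = 1/(283158/2744473 - 1*(-2549138)) = 1/(283158/2744473 + 2549138) = 1/(6996040697432/2744473) = 2744473/6996040697432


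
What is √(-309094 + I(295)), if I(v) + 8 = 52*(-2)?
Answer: I*√309206 ≈ 556.06*I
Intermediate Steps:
I(v) = -112 (I(v) = -8 + 52*(-2) = -8 - 104 = -112)
√(-309094 + I(295)) = √(-309094 - 112) = √(-309206) = I*√309206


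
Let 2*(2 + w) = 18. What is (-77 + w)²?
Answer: 4900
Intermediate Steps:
w = 7 (w = -2 + (½)*18 = -2 + 9 = 7)
(-77 + w)² = (-77 + 7)² = (-70)² = 4900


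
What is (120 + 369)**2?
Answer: 239121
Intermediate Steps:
(120 + 369)**2 = 489**2 = 239121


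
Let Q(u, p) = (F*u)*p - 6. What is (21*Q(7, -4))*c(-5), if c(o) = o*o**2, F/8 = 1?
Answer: 603750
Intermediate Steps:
F = 8 (F = 8*1 = 8)
Q(u, p) = -6 + 8*p*u (Q(u, p) = (8*u)*p - 6 = 8*p*u - 6 = -6 + 8*p*u)
c(o) = o**3
(21*Q(7, -4))*c(-5) = (21*(-6 + 8*(-4)*7))*(-5)**3 = (21*(-6 - 224))*(-125) = (21*(-230))*(-125) = -4830*(-125) = 603750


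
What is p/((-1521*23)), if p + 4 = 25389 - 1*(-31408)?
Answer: -18931/11661 ≈ -1.6234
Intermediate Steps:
p = 56793 (p = -4 + (25389 - 1*(-31408)) = -4 + (25389 + 31408) = -4 + 56797 = 56793)
p/((-1521*23)) = 56793/((-1521*23)) = 56793/(-34983) = 56793*(-1/34983) = -18931/11661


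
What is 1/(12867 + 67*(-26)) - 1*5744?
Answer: -63901999/11125 ≈ -5744.0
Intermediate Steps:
1/(12867 + 67*(-26)) - 1*5744 = 1/(12867 - 1742) - 5744 = 1/11125 - 5744 = -63901999/11125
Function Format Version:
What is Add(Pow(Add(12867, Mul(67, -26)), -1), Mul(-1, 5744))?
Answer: Rational(-63901999, 11125) ≈ -5744.0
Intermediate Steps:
Add(Pow(Add(12867, Mul(67, -26)), -1), Mul(-1, 5744)) = Add(Pow(Add(12867, -1742), -1), -5744) = Add(Pow(11125, -1), -5744) = Add(Rational(1, 11125), -5744) = Rational(-63901999, 11125)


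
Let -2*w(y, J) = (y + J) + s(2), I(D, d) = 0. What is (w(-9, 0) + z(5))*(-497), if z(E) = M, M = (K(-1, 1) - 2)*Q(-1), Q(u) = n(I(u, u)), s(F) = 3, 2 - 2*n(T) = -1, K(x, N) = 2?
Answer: -1491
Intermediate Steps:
n(T) = 3/2 (n(T) = 1 - ½*(-1) = 1 + ½ = 3/2)
Q(u) = 3/2
M = 0 (M = (2 - 2)*(3/2) = 0*(3/2) = 0)
z(E) = 0
w(y, J) = -3/2 - J/2 - y/2 (w(y, J) = -((y + J) + 3)/2 = -((J + y) + 3)/2 = -(3 + J + y)/2 = -3/2 - J/2 - y/2)
(w(-9, 0) + z(5))*(-497) = ((-3/2 - ½*0 - ½*(-9)) + 0)*(-497) = ((-3/2 + 0 + 9/2) + 0)*(-497) = (3 + 0)*(-497) = 3*(-497) = -1491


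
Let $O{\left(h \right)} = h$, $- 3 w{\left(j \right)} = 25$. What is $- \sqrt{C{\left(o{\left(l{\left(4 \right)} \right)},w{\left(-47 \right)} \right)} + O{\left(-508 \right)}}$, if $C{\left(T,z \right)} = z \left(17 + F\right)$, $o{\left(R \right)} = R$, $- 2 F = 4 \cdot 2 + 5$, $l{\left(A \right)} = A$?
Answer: $- \frac{i \sqrt{2382}}{2} \approx - 24.403 i$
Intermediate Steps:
$w{\left(j \right)} = - \frac{25}{3}$ ($w{\left(j \right)} = \left(- \frac{1}{3}\right) 25 = - \frac{25}{3}$)
$F = - \frac{13}{2}$ ($F = - \frac{4 \cdot 2 + 5}{2} = - \frac{8 + 5}{2} = \left(- \frac{1}{2}\right) 13 = - \frac{13}{2} \approx -6.5$)
$C{\left(T,z \right)} = \frac{21 z}{2}$ ($C{\left(T,z \right)} = z \left(17 - \frac{13}{2}\right) = z \frac{21}{2} = \frac{21 z}{2}$)
$- \sqrt{C{\left(o{\left(l{\left(4 \right)} \right)},w{\left(-47 \right)} \right)} + O{\left(-508 \right)}} = - \sqrt{\frac{21}{2} \left(- \frac{25}{3}\right) - 508} = - \sqrt{- \frac{175}{2} - 508} = - \sqrt{- \frac{1191}{2}} = - \frac{i \sqrt{2382}}{2}$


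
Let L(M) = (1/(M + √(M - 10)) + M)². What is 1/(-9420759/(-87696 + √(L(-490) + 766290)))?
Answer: 3248/348917 - √2*√((241131524201 - 9862631800*I*√5)/(1198 - 49*I*√5))/188415180 ≈ 0.0092023 - 4.8186e-12*I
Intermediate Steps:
L(M) = (M + 1/(M + √(-10 + M)))² (L(M) = (1/(M + √(-10 + M)) + M)² = (M + 1/(M + √(-10 + M)))²)
1/(-9420759/(-87696 + √(L(-490) + 766290))) = 1/(-9420759/(-87696 + √((1 + (-490)² - 490*√(-10 - 490))²/(-490 + √(-10 - 490))² + 766290))) = 1/(-9420759/(-87696 + √((1 + 240100 - 4900*I*√5)²/(-490 + √(-500))² + 766290))) = 1/(-9420759/(-87696 + √((1 + 240100 - 4900*I*√5)²/(-490 + 10*I*√5)² + 766290))) = 1/(-9420759/(-87696 + √((240101 - 4900*I*√5)²/(-490 + 10*I*√5)² + 766290))) = 1/(-9420759/(-87696 + √(766290 + (240101 - 4900*I*√5)²/(-490 + 10*I*√5)²))) = 3248/348917 - √(766290 + (240101 - 4900*I*√5)²/(-490 + 10*I*√5)²)/9420759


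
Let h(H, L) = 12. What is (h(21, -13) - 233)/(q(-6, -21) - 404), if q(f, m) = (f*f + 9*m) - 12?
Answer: 221/569 ≈ 0.38840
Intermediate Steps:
q(f, m) = -12 + f² + 9*m (q(f, m) = (f² + 9*m) - 12 = -12 + f² + 9*m)
(h(21, -13) - 233)/(q(-6, -21) - 404) = (12 - 233)/((-12 + (-6)² + 9*(-21)) - 404) = -221/((-12 + 36 - 189) - 404) = -221/(-165 - 404) = -221/(-569) = -221*(-1/569) = 221/569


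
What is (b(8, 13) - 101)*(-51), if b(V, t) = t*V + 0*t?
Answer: -153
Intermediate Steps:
b(V, t) = V*t (b(V, t) = V*t + 0 = V*t)
(b(8, 13) - 101)*(-51) = (8*13 - 101)*(-51) = (104 - 101)*(-51) = 3*(-51) = -153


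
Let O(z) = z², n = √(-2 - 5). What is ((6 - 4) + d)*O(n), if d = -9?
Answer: 49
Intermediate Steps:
n = I*√7 (n = √(-7) = I*√7 ≈ 2.6458*I)
((6 - 4) + d)*O(n) = ((6 - 4) - 9)*(I*√7)² = (2 - 9)*(-7) = -7*(-7) = 49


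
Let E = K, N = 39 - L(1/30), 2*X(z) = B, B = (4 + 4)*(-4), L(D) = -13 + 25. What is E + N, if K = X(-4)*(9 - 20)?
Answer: 203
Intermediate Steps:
L(D) = 12
B = -32 (B = 8*(-4) = -32)
X(z) = -16 (X(z) = (½)*(-32) = -16)
N = 27 (N = 39 - 1*12 = 39 - 12 = 27)
K = 176 (K = -16*(9 - 20) = -16*(-11) = 176)
E = 176
E + N = 176 + 27 = 203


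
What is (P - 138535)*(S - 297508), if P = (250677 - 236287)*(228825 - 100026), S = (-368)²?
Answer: -300386885592300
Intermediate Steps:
S = 135424
P = 1853417610 (P = 14390*128799 = 1853417610)
(P - 138535)*(S - 297508) = (1853417610 - 138535)*(135424 - 297508) = 1853279075*(-162084) = -300386885592300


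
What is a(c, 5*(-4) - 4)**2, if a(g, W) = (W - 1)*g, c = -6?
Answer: 22500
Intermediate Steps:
a(g, W) = g*(-1 + W) (a(g, W) = (-1 + W)*g = g*(-1 + W))
a(c, 5*(-4) - 4)**2 = (-6*(-1 + (5*(-4) - 4)))**2 = (-6*(-1 + (-20 - 4)))**2 = (-6*(-1 - 24))**2 = (-6*(-25))**2 = 150**2 = 22500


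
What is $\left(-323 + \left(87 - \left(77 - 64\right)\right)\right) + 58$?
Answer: $-191$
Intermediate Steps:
$\left(-323 + \left(87 - \left(77 - 64\right)\right)\right) + 58 = \left(-323 + \left(87 - 13\right)\right) + 58 = \left(-323 + 74\right) + 58 = -249 + 58 = -191$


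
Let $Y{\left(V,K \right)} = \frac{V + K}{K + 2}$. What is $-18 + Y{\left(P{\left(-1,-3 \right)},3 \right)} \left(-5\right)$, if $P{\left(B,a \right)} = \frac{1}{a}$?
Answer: $- \frac{62}{3} \approx -20.667$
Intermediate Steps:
$Y{\left(V,K \right)} = \frac{K + V}{2 + K}$
$-18 + Y{\left(P{\left(-1,-3 \right)},3 \right)} \left(-5\right) = -18 + \frac{3 + \frac{1}{-3}}{2 + 3} \left(-5\right) = -18 + \frac{3 - \frac{1}{3}}{5} \left(-5\right) = -18 + \frac{1}{5} \cdot \frac{8}{3} \left(-5\right) = -18 + \frac{8}{15} \left(-5\right) = -18 - \frac{8}{3} = - \frac{62}{3}$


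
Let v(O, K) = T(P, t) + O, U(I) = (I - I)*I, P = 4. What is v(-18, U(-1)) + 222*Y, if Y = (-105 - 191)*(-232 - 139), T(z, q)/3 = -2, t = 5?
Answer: 24379128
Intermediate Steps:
T(z, q) = -6 (T(z, q) = 3*(-2) = -6)
U(I) = 0 (U(I) = 0*I = 0)
Y = 109816 (Y = -296*(-371) = 109816)
v(O, K) = -6 + O
v(-18, U(-1)) + 222*Y = (-6 - 18) + 222*109816 = -24 + 24379152 = 24379128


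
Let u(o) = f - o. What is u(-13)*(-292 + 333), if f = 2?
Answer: 615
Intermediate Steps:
u(o) = 2 - o
u(-13)*(-292 + 333) = (2 - 1*(-13))*(-292 + 333) = (2 + 13)*41 = 15*41 = 615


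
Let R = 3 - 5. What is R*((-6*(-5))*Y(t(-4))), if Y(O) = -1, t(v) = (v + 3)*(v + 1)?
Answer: 60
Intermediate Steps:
t(v) = (1 + v)*(3 + v) (t(v) = (3 + v)*(1 + v) = (1 + v)*(3 + v))
R = -2
R*((-6*(-5))*Y(t(-4))) = -2*(-6*(-5))*(-1) = -60*(-1) = -2*(-30) = 60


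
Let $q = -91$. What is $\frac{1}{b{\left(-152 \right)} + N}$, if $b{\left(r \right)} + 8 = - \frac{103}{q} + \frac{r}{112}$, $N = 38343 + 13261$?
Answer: $\frac{182}{9390431} \approx 1.9381 \cdot 10^{-5}$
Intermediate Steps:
$N = 51604$
$b{\left(r \right)} = - \frac{625}{91} + \frac{r}{112}$ ($b{\left(r \right)} = -8 + \left(- \frac{103}{-91} + \frac{r}{112}\right) = -8 + \left(\left(-103\right) \left(- \frac{1}{91}\right) + r \frac{1}{112}\right) = -8 + \left(\frac{103}{91} + \frac{r}{112}\right) = - \frac{625}{91} + \frac{r}{112}$)
$\frac{1}{b{\left(-152 \right)} + N} = \frac{1}{\left(- \frac{625}{91} + \frac{1}{112} \left(-152\right)\right) + 51604} = \frac{1}{\left(- \frac{625}{91} - \frac{19}{14}\right) + 51604} = \frac{1}{- \frac{1497}{182} + 51604} = \frac{1}{\frac{9390431}{182}} = \frac{182}{9390431}$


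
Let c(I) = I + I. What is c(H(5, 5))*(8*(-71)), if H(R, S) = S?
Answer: -5680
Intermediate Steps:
c(I) = 2*I
c(H(5, 5))*(8*(-71)) = (2*5)*(8*(-71)) = 10*(-568) = -5680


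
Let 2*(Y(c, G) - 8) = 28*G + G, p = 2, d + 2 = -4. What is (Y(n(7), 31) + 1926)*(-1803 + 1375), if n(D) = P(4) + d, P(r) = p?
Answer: -1020138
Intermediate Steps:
d = -6 (d = -2 - 4 = -6)
P(r) = 2
n(D) = -4 (n(D) = 2 - 6 = -4)
Y(c, G) = 8 + 29*G/2 (Y(c, G) = 8 + (28*G + G)/2 = 8 + (29*G)/2 = 8 + 29*G/2)
(Y(n(7), 31) + 1926)*(-1803 + 1375) = ((8 + (29/2)*31) + 1926)*(-1803 + 1375) = ((8 + 899/2) + 1926)*(-428) = (915/2 + 1926)*(-428) = (4767/2)*(-428) = -1020138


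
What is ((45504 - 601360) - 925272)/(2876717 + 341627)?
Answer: -185141/402293 ≈ -0.46021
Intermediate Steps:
((45504 - 601360) - 925272)/(2876717 + 341627) = (-555856 - 925272)/3218344 = -1481128*1/3218344 = -185141/402293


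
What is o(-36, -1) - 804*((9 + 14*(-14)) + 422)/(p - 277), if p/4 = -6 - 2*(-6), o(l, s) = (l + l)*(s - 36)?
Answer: 862932/253 ≈ 3410.8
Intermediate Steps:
o(l, s) = 2*l*(-36 + s) (o(l, s) = (2*l)*(-36 + s) = 2*l*(-36 + s))
p = 24 (p = 4*(-6 - 2*(-6)) = 4*(-6 + 12) = 4*6 = 24)
o(-36, -1) - 804*((9 + 14*(-14)) + 422)/(p - 277) = 2*(-36)*(-36 - 1) - 804*((9 + 14*(-14)) + 422)/(24 - 277) = 2*(-36)*(-37) - 804*((9 - 196) + 422)/(-253) = 2664 - 804*(-187 + 422)*(-1)/253 = 2664 - 188940*(-1)/253 = 2664 - 804*(-235/253) = 2664 + 188940/253 = 862932/253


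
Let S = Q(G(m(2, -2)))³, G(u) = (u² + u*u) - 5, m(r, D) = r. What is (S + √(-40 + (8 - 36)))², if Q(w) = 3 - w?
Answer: -68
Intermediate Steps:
G(u) = -5 + 2*u² (G(u) = (u² + u²) - 5 = 2*u² - 5 = -5 + 2*u²)
S = 0 (S = (3 - (-5 + 2*2²))³ = (3 - (-5 + 2*4))³ = (3 - (-5 + 8))³ = (3 - 1*3)³ = (3 - 3)³ = 0³ = 0)
(S + √(-40 + (8 - 36)))² = (0 + √(-40 + (8 - 36)))² = (0 + √(-40 - 28))² = (0 + √(-68))² = (0 + 2*I*√17)² = (2*I*√17)² = -68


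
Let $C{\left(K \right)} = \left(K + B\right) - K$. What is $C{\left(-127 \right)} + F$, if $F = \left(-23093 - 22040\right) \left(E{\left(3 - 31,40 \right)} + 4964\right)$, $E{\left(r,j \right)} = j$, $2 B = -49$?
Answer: $- \frac{451691113}{2} \approx -2.2585 \cdot 10^{8}$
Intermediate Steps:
$B = - \frac{49}{2}$ ($B = \frac{1}{2} \left(-49\right) = - \frac{49}{2} \approx -24.5$)
$F = -225845532$ ($F = \left(-23093 - 22040\right) \left(40 + 4964\right) = \left(-45133\right) 5004 = -225845532$)
$C{\left(K \right)} = - \frac{49}{2}$ ($C{\left(K \right)} = \left(K - \frac{49}{2}\right) - K = \left(- \frac{49}{2} + K\right) - K = - \frac{49}{2}$)
$C{\left(-127 \right)} + F = - \frac{49}{2} - 225845532 = - \frac{451691113}{2}$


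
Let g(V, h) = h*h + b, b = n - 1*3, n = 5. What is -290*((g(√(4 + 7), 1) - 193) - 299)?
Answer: 141810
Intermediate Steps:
b = 2 (b = 5 - 1*3 = 5 - 3 = 2)
g(V, h) = 2 + h² (g(V, h) = h*h + 2 = h² + 2 = 2 + h²)
-290*((g(√(4 + 7), 1) - 193) - 299) = -290*(((2 + 1²) - 193) - 299) = -290*(((2 + 1) - 193) - 299) = -290*((3 - 193) - 299) = -290*(-190 - 299) = -290*(-489) = 141810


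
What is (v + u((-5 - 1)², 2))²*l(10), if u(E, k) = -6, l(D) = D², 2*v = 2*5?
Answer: 100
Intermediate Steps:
v = 5 (v = (2*5)/2 = (½)*10 = 5)
(v + u((-5 - 1)², 2))²*l(10) = (5 - 6)²*10² = (-1)²*100 = 1*100 = 100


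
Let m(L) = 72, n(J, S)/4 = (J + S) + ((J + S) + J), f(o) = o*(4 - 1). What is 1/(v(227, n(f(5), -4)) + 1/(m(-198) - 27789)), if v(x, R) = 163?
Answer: 27717/4517870 ≈ 0.0061350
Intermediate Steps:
f(o) = 3*o (f(o) = o*3 = 3*o)
n(J, S) = 8*S + 12*J (n(J, S) = 4*((J + S) + ((J + S) + J)) = 4*((J + S) + (S + 2*J)) = 4*(2*S + 3*J) = 8*S + 12*J)
1/(v(227, n(f(5), -4)) + 1/(m(-198) - 27789)) = 1/(163 + 1/(72 - 27789)) = 1/(163 + 1/(-27717)) = 1/(163 - 1/27717) = 1/(4517870/27717) = 27717/4517870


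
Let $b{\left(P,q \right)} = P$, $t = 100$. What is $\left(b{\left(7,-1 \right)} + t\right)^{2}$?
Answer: $11449$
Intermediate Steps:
$\left(b{\left(7,-1 \right)} + t\right)^{2} = \left(7 + 100\right)^{2} = 107^{2} = 11449$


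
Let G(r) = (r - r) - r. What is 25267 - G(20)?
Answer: 25287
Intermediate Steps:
G(r) = -r (G(r) = 0 - r = -r)
25267 - G(20) = 25267 - (-1)*20 = 25267 - 1*(-20) = 25267 + 20 = 25287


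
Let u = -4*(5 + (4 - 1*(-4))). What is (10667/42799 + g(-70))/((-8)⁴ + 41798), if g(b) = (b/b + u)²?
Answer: 55665433/982108653 ≈ 0.056679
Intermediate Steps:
u = -52 (u = -4*(5 + (4 + 4)) = -4*(5 + 8) = -4*13 = -52)
g(b) = 2601 (g(b) = (b/b - 52)² = (1 - 52)² = (-51)² = 2601)
(10667/42799 + g(-70))/((-8)⁴ + 41798) = (10667/42799 + 2601)/((-8)⁴ + 41798) = (10667*(1/42799) + 2601)/(4096 + 41798) = (10667/42799 + 2601)/45894 = (111330866/42799)*(1/45894) = 55665433/982108653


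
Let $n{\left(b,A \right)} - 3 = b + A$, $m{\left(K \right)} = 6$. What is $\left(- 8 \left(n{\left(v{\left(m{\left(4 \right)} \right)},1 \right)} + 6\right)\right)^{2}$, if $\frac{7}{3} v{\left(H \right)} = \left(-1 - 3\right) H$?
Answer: $\frac{256}{49} \approx 5.2245$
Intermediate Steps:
$v{\left(H \right)} = - \frac{12 H}{7}$ ($v{\left(H \right)} = \frac{3 \left(-1 - 3\right) H}{7} = \frac{3 \left(- 4 H\right)}{7} = - \frac{12 H}{7}$)
$n{\left(b,A \right)} = 3 + A + b$ ($n{\left(b,A \right)} = 3 + \left(b + A\right) = 3 + \left(A + b\right) = 3 + A + b$)
$\left(- 8 \left(n{\left(v{\left(m{\left(4 \right)} \right)},1 \right)} + 6\right)\right)^{2} = \left(- 8 \left(\left(3 + 1 - \frac{72}{7}\right) + 6\right)\right)^{2} = \left(- 8 \left(- \frac{44}{7} + 6\right)\right)^{2} = \left(\left(-8\right) \left(- \frac{2}{7}\right)\right)^{2} = \left(\frac{16}{7}\right)^{2} = \frac{256}{49}$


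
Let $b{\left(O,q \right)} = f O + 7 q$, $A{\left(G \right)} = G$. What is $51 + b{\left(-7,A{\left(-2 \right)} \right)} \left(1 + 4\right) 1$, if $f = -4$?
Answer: $121$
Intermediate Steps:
$b{\left(O,q \right)} = - 4 O + 7 q$
$51 + b{\left(-7,A{\left(-2 \right)} \right)} \left(1 + 4\right) 1 = 51 + \left(\left(-4\right) \left(-7\right) + 7 \left(-2\right)\right) \left(1 + 4\right) 1 = 51 + \left(28 - 14\right) 5 \cdot 1 = 51 + 14 \cdot 5 = 51 + 70 = 121$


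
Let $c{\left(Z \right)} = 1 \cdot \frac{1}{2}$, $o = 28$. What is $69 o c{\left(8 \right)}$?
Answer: $966$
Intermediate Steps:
$c{\left(Z \right)} = \frac{1}{2}$ ($c{\left(Z \right)} = 1 \cdot \frac{1}{2} = \frac{1}{2}$)
$69 o c{\left(8 \right)} = 69 \cdot 28 \cdot \frac{1}{2} = 1932 \cdot \frac{1}{2} = 966$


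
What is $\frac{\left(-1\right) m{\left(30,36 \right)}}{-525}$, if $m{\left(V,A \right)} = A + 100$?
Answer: $\frac{136}{525} \approx 0.25905$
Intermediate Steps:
$m{\left(V,A \right)} = 100 + A$
$\frac{\left(-1\right) m{\left(30,36 \right)}}{-525} = \frac{\left(-1\right) \left(100 + 36\right)}{-525} = \left(-1\right) 136 \left(- \frac{1}{525}\right) = \left(-136\right) \left(- \frac{1}{525}\right) = \frac{136}{525}$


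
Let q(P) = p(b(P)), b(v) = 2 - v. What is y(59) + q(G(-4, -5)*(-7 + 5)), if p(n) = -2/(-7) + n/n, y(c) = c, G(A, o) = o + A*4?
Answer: 422/7 ≈ 60.286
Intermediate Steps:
G(A, o) = o + 4*A
p(n) = 9/7 (p(n) = -2*(-⅐) + 1 = 2/7 + 1 = 9/7)
q(P) = 9/7
y(59) + q(G(-4, -5)*(-7 + 5)) = 59 + 9/7 = 422/7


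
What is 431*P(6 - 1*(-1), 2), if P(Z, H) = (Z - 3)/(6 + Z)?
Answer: 1724/13 ≈ 132.62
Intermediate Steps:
P(Z, H) = (-3 + Z)/(6 + Z)
431*P(6 - 1*(-1), 2) = 431*((-3 + (6 - 1*(-1)))/(6 + (6 - 1*(-1)))) = 431*((-3 + (6 + 1))/(6 + (6 + 1))) = 431*((-3 + 7)/(6 + 7)) = 431*(4/13) = 1724/13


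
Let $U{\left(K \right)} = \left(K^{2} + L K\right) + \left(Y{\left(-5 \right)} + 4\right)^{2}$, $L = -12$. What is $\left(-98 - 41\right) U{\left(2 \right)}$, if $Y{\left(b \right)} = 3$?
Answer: $-4031$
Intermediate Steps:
$U{\left(K \right)} = 49 + K^{2} - 12 K$ ($U{\left(K \right)} = \left(K^{2} - 12 K\right) + \left(3 + 4\right)^{2} = \left(K^{2} - 12 K\right) + 7^{2} = \left(K^{2} - 12 K\right) + 49 = 49 + K^{2} - 12 K$)
$\left(-98 - 41\right) U{\left(2 \right)} = \left(-98 - 41\right) \left(49 + 2^{2} - 24\right) = - 139 \left(49 + 4 - 24\right) = \left(-139\right) 29 = -4031$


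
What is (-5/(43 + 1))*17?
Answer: -85/44 ≈ -1.9318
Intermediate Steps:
(-5/(43 + 1))*17 = (-5/44)*17 = ((1/44)*(-5))*17 = -5/44*17 = -85/44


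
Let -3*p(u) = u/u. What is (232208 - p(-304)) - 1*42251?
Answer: 569872/3 ≈ 1.8996e+5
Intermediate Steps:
p(u) = -1/3 (p(u) = -u/(3*u) = -1/3*1 = -1/3)
(232208 - p(-304)) - 1*42251 = (232208 - 1*(-1/3)) - 1*42251 = (232208 + 1/3) - 42251 = 696625/3 - 42251 = 569872/3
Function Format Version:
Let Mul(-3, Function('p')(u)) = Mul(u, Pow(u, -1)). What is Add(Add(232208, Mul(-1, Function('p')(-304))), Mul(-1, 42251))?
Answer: Rational(569872, 3) ≈ 1.8996e+5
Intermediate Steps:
Function('p')(u) = Rational(-1, 3) (Function('p')(u) = Mul(Rational(-1, 3), Mul(u, Pow(u, -1))) = Mul(Rational(-1, 3), 1) = Rational(-1, 3))
Add(Add(232208, Mul(-1, Function('p')(-304))), Mul(-1, 42251)) = Add(Add(232208, Mul(-1, Rational(-1, 3))), Mul(-1, 42251)) = Add(Add(232208, Rational(1, 3)), -42251) = Add(Rational(696625, 3), -42251) = Rational(569872, 3)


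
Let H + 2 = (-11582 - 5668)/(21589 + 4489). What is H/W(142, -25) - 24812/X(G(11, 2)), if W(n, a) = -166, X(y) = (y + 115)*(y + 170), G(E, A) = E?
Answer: -26456746135/24681497022 ≈ -1.0719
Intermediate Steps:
H = -34703/13039 (H = -2 + (-11582 - 5668)/(21589 + 4489) = -2 - 17250/26078 = -2 - 17250*1/26078 = -2 - 8625/13039 = -34703/13039 ≈ -2.6615)
X(y) = (115 + y)*(170 + y)
H/W(142, -25) - 24812/X(G(11, 2)) = -34703/13039/(-166) - 24812/(19550 + 11² + 285*11) = -34703/13039*(-1/166) - 24812/(19550 + 121 + 3135) = 34703/2164474 - 24812/22806 = 34703/2164474 - 24812*1/22806 = 34703/2164474 - 12406/11403 = -26456746135/24681497022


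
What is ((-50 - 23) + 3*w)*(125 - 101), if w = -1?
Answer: -1824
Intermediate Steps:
((-50 - 23) + 3*w)*(125 - 101) = ((-50 - 23) + 3*(-1))*(125 - 101) = (-73 - 3)*24 = -76*24 = -1824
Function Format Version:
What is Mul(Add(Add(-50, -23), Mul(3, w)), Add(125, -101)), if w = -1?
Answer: -1824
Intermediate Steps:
Mul(Add(Add(-50, -23), Mul(3, w)), Add(125, -101)) = Mul(Add(Add(-50, -23), Mul(3, -1)), Add(125, -101)) = Mul(Add(-73, -3), 24) = Mul(-76, 24) = -1824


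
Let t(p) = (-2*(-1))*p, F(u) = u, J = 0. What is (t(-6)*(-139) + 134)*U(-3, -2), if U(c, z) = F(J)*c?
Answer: 0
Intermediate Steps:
t(p) = 2*p
U(c, z) = 0 (U(c, z) = 0*c = 0)
(t(-6)*(-139) + 134)*U(-3, -2) = ((2*(-6))*(-139) + 134)*0 = (-12*(-139) + 134)*0 = (1668 + 134)*0 = 1802*0 = 0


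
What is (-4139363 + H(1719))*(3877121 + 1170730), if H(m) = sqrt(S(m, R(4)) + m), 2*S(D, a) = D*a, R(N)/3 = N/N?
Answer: -20894887658913 + 15143553*sqrt(1910)/2 ≈ -2.0895e+13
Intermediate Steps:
R(N) = 3 (R(N) = 3*(N/N) = 3*1 = 3)
S(D, a) = D*a/2 (S(D, a) = (D*a)/2 = D*a/2)
H(m) = sqrt(10)*sqrt(m)/2 (H(m) = sqrt((1/2)*m*3 + m) = sqrt(3*m/2 + m) = sqrt(5*m/2) = sqrt(10)*sqrt(m)/2)
(-4139363 + H(1719))*(3877121 + 1170730) = (-4139363 + sqrt(10)*sqrt(1719)/2)*(3877121 + 1170730) = (-4139363 + sqrt(10)*(3*sqrt(191))/2)*5047851 = (-4139363 + 3*sqrt(1910)/2)*5047851 = -20894887658913 + 15143553*sqrt(1910)/2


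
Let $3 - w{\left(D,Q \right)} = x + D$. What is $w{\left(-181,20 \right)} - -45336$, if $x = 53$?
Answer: $45467$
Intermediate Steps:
$w{\left(D,Q \right)} = -50 - D$ ($w{\left(D,Q \right)} = 3 - \left(53 + D\right) = -50 - D$)
$w{\left(-181,20 \right)} - -45336 = \left(-50 - -181\right) - -45336 = \left(-50 + 181\right) + 45336 = 131 + 45336 = 45467$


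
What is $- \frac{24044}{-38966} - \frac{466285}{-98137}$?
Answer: $\frac{10264433669}{1912003171} \approx 5.3684$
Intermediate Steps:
$- \frac{24044}{-38966} - \frac{466285}{-98137} = \left(-24044\right) \left(- \frac{1}{38966}\right) - - \frac{466285}{98137} = \frac{12022}{19483} + \frac{466285}{98137} = \frac{10264433669}{1912003171}$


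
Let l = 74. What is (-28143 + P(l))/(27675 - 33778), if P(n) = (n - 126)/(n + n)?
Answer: 1041304/225811 ≈ 4.6114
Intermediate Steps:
P(n) = (-126 + n)/(2*n) (P(n) = (-126 + n)/((2*n)) = (-126 + n)*(1/(2*n)) = (-126 + n)/(2*n))
(-28143 + P(l))/(27675 - 33778) = (-28143 + (½)*(-126 + 74)/74)/(27675 - 33778) = (-28143 + (½)*(1/74)*(-52))/(-6103) = (-28143 - 13/37)*(-1/6103) = -1041304/37*(-1/6103) = 1041304/225811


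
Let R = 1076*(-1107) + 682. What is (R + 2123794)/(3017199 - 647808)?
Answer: 933344/2369391 ≈ 0.39392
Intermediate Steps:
R = -1190450 (R = -1191132 + 682 = -1190450)
(R + 2123794)/(3017199 - 647808) = (-1190450 + 2123794)/(3017199 - 647808) = 933344/2369391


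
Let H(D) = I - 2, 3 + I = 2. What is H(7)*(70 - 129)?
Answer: 177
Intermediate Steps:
I = -1 (I = -3 + 2 = -1)
H(D) = -3 (H(D) = -1 - 2 = -3)
H(7)*(70 - 129) = -3*(70 - 129) = -3*(-59) = 177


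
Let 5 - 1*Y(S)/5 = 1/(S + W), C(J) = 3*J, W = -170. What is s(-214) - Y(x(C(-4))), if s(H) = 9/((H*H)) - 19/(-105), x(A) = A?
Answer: -1553181953/62511540 ≈ -24.846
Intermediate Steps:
Y(S) = 25 - 5/(-170 + S) (Y(S) = 25 - 5/(S - 170) = 25 - 5/(-170 + S))
s(H) = 19/105 + 9/H² (s(H) = 9/(H²) - 19*(-1/105) = 9/H² + 19/105 = 19/105 + 9/H²)
s(-214) - Y(x(C(-4))) = (19/105 + 9/(-214)²) - 5*(-851 + 5*(3*(-4)))/(-170 + 3*(-4)) = (19/105 + 9*(1/45796)) - 5*(-851 + 5*(-12))/(-170 - 12) = (19/105 + 9/45796) - 5*(-851 - 60)/(-182) = 871069/4808580 - 5*(-1)*(-911)/182 = 871069/4808580 - 1*4555/182 = 871069/4808580 - 4555/182 = -1553181953/62511540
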